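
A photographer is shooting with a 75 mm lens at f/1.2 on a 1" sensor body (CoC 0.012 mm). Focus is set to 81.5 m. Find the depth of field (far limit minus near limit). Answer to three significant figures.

Hyperfocal distance H = f²/(N·c) + f = 75²/(1.2 × 0.012) + 75 = 5625/0.0144 + 75 ≈ 390700.0 mm ≈ 390.7 m.
Near limit Dn = s·(H − f)/(H + s − 2f) = 81500 × (390700.0 − 75) / (390700.0 + 81500 − 2 × 75) = 81500 × 390625.0 / 472050.0 ≈ 67442 mm.
Far limit Df = s·(H − f)/(H − s) = 81500 × (390700.0 − 75) / (390700.0 − 81500) = 81500 × 390625.0 / 309200.0 ≈ 102962 mm.
Depth of field = Df − Dn = 102962 − 67442 ≈ 35520 mm ≈ 35.5 m.

35.5 m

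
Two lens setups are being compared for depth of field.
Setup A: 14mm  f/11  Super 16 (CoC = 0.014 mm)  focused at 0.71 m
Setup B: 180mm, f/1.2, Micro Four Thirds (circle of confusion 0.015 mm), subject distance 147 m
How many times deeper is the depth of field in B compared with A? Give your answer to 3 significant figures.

21.8

Setup A: H = 14²/(11×0.014) + 14 ≈ 1286.7 mm; DoF = Df − Dn = 1566.8 − 459.0 ≈ 1107.8 mm.
Setup B: H = 180²/(1.2×0.015) + 180 ≈ 1800180.0 mm; DoF = Df − Dn = 160055 − 135914 ≈ 24141 mm.
Ratio = 24141 / 1107.8 ≈ 21.8.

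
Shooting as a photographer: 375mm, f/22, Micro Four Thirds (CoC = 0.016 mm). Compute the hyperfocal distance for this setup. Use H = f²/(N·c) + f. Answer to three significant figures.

400 m

Hyperfocal distance H = f²/(N·c) + f = 375²/(22 × 0.016) + 375 = 140625/0.352 + 375 ≈ 399877.8 mm ≈ 400 m.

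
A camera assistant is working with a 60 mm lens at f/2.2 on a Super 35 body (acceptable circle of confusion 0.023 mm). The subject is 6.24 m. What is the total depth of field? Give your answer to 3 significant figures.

1.09 m

Hyperfocal distance H = f²/(N·c) + f = 60²/(2.2 × 0.023) + 60 = 3600/0.0506 + 60 ≈ 71206.2 mm ≈ 71.21 m.
Near limit Dn = s·(H − f)/(H + s − 2f) = 6240 × (71206.2 − 60) / (71206.2 + 6240 − 2 × 60) = 6240 × 71146.2 / 77326.2 ≈ 5741.3 mm.
Far limit Df = s·(H − f)/(H − s) = 6240 × (71206.2 − 60) / (71206.2 − 6240) = 6240 × 71146.2 / 64966.2 ≈ 6833.6 mm.
Depth of field = Df − Dn = 6833.6 − 5741.3 ≈ 1092.3 mm ≈ 1.09 m.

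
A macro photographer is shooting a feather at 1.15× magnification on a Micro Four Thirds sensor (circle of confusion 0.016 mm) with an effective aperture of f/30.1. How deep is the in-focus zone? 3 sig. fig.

At magnification m, DoF ≈ 2·N_eff·c/m² = 2 × 30.1 × 0.016 / 1.15² = 0.9632 / 1.322 ≈ 0.728 mm.

0.728 mm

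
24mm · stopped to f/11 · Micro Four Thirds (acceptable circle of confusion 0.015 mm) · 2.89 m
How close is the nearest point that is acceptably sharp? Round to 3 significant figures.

1.59 m

Hyperfocal distance H = f²/(N·c) + f = 24²/(11 × 0.015) + 24 = 576/0.165 + 24 ≈ 3514.9 mm ≈ 3.515 m.
Near limit Dn = s·(H − f)/(H + s − 2f) = 2890 × (3514.9 − 24) / (3514.9 + 2890 − 2 × 24) = 2890 × 3490.9 / 6356.9 ≈ 1587.0 mm ≈ 1.59 m.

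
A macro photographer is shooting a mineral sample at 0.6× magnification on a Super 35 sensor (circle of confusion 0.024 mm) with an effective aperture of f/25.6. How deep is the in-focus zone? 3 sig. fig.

At magnification m, DoF ≈ 2·N_eff·c/m² = 2 × 25.6 × 0.024 / 0.6² = 1.229 / 0.36 ≈ 3.41 mm.

3.41 mm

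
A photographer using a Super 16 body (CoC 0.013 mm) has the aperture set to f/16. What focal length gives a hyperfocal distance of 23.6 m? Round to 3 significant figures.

From H = f²/(N·c) + f, with f ≪ H: f ≈ √(H·N·c) = √(23600 × 16 × 0.013) = √4908.8 ≈ 70.06 mm.
Exact: f² + N·c·f − N·c·H = 0 ⇒ f = (−N·c + √((N·c)² + 4·N·c·H))/2 = (−0.208 + √19635)/2 ≈ 69.959 mm ≈ 70.0 mm.

70.0 mm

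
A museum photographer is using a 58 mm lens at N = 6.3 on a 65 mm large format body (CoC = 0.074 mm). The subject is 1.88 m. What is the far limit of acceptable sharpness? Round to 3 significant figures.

Hyperfocal distance H = f²/(N·c) + f = 58²/(6.3 × 0.074) + 58 = 3364/0.4662 + 58 ≈ 7273.8 mm ≈ 7.274 m.
Far limit Df = s·(H − f)/(H − s) = 1880 × (7273.8 − 58) / (7273.8 − 1880) = 1880 × 7215.8 / 5393.8 ≈ 2515.1 mm ≈ 2.52 m.

2.52 m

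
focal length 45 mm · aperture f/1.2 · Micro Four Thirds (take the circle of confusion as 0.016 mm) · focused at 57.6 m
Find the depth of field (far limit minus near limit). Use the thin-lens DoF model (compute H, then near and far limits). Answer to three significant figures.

89.5 m

Hyperfocal distance H = f²/(N·c) + f = 45²/(1.2 × 0.016) + 45 = 2025/0.0192 + 45 ≈ 105513.8 mm ≈ 105.5 m.
Near limit Dn = s·(H − f)/(H + s − 2f) = 57600 × (105513.8 − 45) / (105513.8 + 57600 − 2 × 45) = 57600 × 105468.8 / 163023.8 ≈ 37265 mm.
Far limit Df = s·(H − f)/(H − s) = 57600 × (105513.8 − 45) / (105513.8 − 57600) = 57600 × 105468.8 / 47913.8 ≈ 126790 mm.
Depth of field = Df − Dn = 126790 − 37265 ≈ 89525 mm ≈ 89.5 m.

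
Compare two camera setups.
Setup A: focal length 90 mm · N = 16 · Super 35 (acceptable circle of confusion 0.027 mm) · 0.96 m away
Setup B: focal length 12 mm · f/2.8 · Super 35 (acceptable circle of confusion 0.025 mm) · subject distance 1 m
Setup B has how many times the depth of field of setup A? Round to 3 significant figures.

14.0

Setup A: H = 90²/(16×0.027) + 90 ≈ 18840.0 mm; DoF = Df − Dn = 1006.711 − 917.431 ≈ 89.280 mm.
Setup B: H = 12²/(2.8×0.025) + 12 ≈ 2069.1 mm; DoF = Df − Dn = 1924.1 − 675.5 ≈ 1248.6 mm.
Ratio = 1248.6 / 89.280 ≈ 14.0.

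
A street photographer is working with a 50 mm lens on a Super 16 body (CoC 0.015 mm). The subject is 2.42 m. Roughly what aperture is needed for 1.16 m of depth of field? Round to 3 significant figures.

Write h = H − f = f²/(N·c). The thin-lens limits are Dn = s·h/(h + (s−f)) and Df = s·h/(h − (s−f)), so DoF = Df − Dn = 2·s·(s−f)·h / (h² − (s−f)²).
That is a quadratic in h: DoF·h² − 2·s·(s−f)·h − DoF·(s−f)² = 0 ⇒ h = (s−f)·(s + √(s² + DoF²)) / DoF = 2370 × (2420 + √(2420² + 1160²)) / 1160 = 2370 × (2420 + 2683.65) / 1160 ≈ 10427 mm.
Then N = f²/(c·h) = 50² / (0.015 × 10427) = 2500 / 156.41 ≈ 16.

f/16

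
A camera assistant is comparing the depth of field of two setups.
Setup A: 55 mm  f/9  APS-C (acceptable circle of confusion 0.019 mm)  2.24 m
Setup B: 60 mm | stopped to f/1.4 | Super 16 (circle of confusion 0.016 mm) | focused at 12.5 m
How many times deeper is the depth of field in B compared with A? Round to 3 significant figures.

Setup A: H = 55²/(9×0.019) + 55 ≈ 17745.1 mm; DoF = Df − Dn = 2555.66 − 1993.74 ≈ 561.92 mm.
Setup B: H = 60²/(1.4×0.016) + 60 ≈ 160774.3 mm; DoF = Df − Dn = 13548.7 − 11602.0 ≈ 1946.7 mm.
Ratio = 1946.7 / 561.92 ≈ 3.46.

3.46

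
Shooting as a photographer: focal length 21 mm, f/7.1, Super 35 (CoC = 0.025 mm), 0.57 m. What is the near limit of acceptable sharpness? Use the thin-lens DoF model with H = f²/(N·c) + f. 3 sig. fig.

467 mm

Hyperfocal distance H = f²/(N·c) + f = 21²/(7.1 × 0.025) + 21 = 441/0.1775 + 21 ≈ 2505.5 mm ≈ 2.506 m.
Near limit Dn = s·(H − f)/(H + s − 2f) = 570 × (2505.5 − 21) / (2505.5 + 570 − 2 × 21) = 570 × 2484.5 / 3033.5 ≈ 466.84 mm.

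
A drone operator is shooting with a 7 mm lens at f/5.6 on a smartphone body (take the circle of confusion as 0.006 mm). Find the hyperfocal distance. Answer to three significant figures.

Hyperfocal distance H = f²/(N·c) + f = 7²/(5.6 × 0.006) + 7 = 49/0.0336 + 7 ≈ 1465.3 mm ≈ 1.47 m.

1.47 m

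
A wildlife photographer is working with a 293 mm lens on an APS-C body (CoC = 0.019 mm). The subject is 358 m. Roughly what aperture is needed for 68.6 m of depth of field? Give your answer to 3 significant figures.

Write h = H − f = f²/(N·c). The thin-lens limits are Dn = s·h/(h + (s−f)) and Df = s·h/(h − (s−f)), so DoF = Df − Dn = 2·s·(s−f)·h / (h² − (s−f)²).
That is a quadratic in h: DoF·h² − 2·s·(s−f)·h − DoF·(s−f)² = 0 ⇒ h = (s−f)·(s + √(s² + DoF²)) / DoF = 357707 × (358000 + √(358000² + 68600²)) / 68600 = 357707 × (358000 + 364513) / 68600 ≈ 3767465 mm.
Then N = f²/(c·h) = 293² / (0.019 × 3767465) = 85849 / 71582 ≈ 1.20.

f/1.20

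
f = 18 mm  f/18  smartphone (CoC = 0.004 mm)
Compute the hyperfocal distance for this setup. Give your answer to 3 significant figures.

Hyperfocal distance H = f²/(N·c) + f = 18²/(18 × 0.004) + 18 = 324/0.072 + 18 ≈ 4518.0 mm ≈ 4.52 m.

4.52 m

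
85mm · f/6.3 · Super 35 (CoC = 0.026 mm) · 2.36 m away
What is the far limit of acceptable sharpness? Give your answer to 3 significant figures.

2.49 m

Hyperfocal distance H = f²/(N·c) + f = 85²/(6.3 × 0.026) + 85 = 7225/0.1638 + 85 ≈ 44193.7 mm ≈ 44.19 m.
Far limit Df = s·(H − f)/(H − s) = 2360 × (44193.7 − 85) / (44193.7 − 2360) = 2360 × 44108.7 / 41833.7 ≈ 2488.3 mm ≈ 2.49 m.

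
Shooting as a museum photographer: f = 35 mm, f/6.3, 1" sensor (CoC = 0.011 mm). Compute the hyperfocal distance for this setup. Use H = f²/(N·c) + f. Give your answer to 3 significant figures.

17.7 m

Hyperfocal distance H = f²/(N·c) + f = 35²/(6.3 × 0.011) + 35 = 1225/0.0693 + 35 ≈ 17711.8 mm ≈ 17.7 m.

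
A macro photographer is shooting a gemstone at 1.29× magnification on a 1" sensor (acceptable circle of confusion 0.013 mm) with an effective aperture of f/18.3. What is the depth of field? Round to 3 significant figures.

At magnification m, DoF ≈ 2·N_eff·c/m² = 2 × 18.3 × 0.013 / 1.29² = 0.4758 / 1.664 ≈ 0.286 mm.

0.286 mm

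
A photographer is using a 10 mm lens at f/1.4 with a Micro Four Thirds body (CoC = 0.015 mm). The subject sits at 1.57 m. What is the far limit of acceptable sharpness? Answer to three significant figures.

2.33 m

Hyperfocal distance H = f²/(N·c) + f = 10²/(1.4 × 0.015) + 10 = 100/0.021 + 10 ≈ 4771.9 mm ≈ 4.772 m.
Far limit Df = s·(H − f)/(H − s) = 1570 × (4771.9 − 10) / (4771.9 − 1570) = 1570 × 4761.9 / 3201.9 ≈ 2334.9 mm ≈ 2.33 m.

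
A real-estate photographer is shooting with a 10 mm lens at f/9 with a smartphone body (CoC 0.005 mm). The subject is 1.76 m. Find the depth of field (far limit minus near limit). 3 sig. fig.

Hyperfocal distance H = f²/(N·c) + f = 10²/(9 × 0.005) + 10 = 100/0.045 + 10 ≈ 2232.2 mm ≈ 2.232 m.
Near limit Dn = s·(H − f)/(H + s − 2f) = 1760 × (2232.2 − 10) / (2232.2 + 1760 − 2 × 10) = 1760 × 2222.2 / 3972.2 ≈ 984.6 mm.
Far limit Df = s·(H − f)/(H − s) = 1760 × (2232.2 − 10) / (2232.2 − 1760) = 1760 × 2222.2 / 472.2 ≈ 8282.4 mm.
Depth of field = Df − Dn = 8282.4 − 984.6 ≈ 7297.8 mm ≈ 7.30 m.

7.30 m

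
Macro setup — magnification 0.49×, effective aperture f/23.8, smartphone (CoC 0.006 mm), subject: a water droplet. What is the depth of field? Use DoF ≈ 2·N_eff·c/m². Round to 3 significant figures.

1.19 mm

At magnification m, DoF ≈ 2·N_eff·c/m² = 2 × 23.8 × 0.006 / 0.49² = 0.2856 / 0.2401 ≈ 1.19 mm.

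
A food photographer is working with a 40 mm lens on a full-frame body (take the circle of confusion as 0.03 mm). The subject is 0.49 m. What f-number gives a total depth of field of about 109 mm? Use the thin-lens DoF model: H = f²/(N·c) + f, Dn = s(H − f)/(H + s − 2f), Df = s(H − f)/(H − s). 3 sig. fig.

f/13

Write h = H − f = f²/(N·c). The thin-lens limits are Dn = s·h/(h + (s−f)) and Df = s·h/(h − (s−f)), so DoF = Df − Dn = 2·s·(s−f)·h / (h² − (s−f)²).
That is a quadratic in h: DoF·h² − 2·s·(s−f)·h − DoF·(s−f)² = 0 ⇒ h = (s−f)·(s + √(s² + DoF²)) / DoF = 450 × (490 + √(490² + 109²)) / 109 = 450 × (490 + 501.977) / 109 ≈ 4095.3 mm.
Then N = f²/(c·h) = 40² / (0.03 × 4095.3) = 1600 / 122.86 ≈ 13.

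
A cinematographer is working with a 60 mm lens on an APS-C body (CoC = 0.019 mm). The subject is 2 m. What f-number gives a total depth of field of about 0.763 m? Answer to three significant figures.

f/18

Write h = H − f = f²/(N·c). The thin-lens limits are Dn = s·h/(h + (s−f)) and Df = s·h/(h − (s−f)), so DoF = Df − Dn = 2·s·(s−f)·h / (h² − (s−f)²).
That is a quadratic in h: DoF·h² − 2·s·(s−f)·h − DoF·(s−f)² = 0 ⇒ h = (s−f)·(s + √(s² + DoF²)) / DoF = 1940 × (2000 + √(2000² + 763²)) / 763 = 1940 × (2000 + 2140.60) / 763 ≈ 10528 mm.
Then N = f²/(c·h) = 60² / (0.019 × 10528) = 3600 / 200.03 ≈ 18.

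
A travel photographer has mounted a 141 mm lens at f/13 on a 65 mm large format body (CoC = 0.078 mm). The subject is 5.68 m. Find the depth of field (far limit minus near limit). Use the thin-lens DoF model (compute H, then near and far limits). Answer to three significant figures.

3.49 m

Hyperfocal distance H = f²/(N·c) + f = 141²/(13 × 0.078) + 141 = 19881/1.014 + 141 ≈ 19747.5 mm ≈ 19.75 m.
Near limit Dn = s·(H − f)/(H + s − 2f) = 5680 × (19747.5 − 141) / (19747.5 + 5680 − 2 × 141) = 5680 × 19606.5 / 25145.5 ≈ 4428.8 mm.
Far limit Df = s·(H − f)/(H − s) = 5680 × (19747.5 − 141) / (19747.5 − 5680) = 5680 × 19606.5 / 14067.5 ≈ 7916.5 mm.
Depth of field = Df − Dn = 7916.5 − 4428.8 ≈ 3487.7 mm ≈ 3.49 m.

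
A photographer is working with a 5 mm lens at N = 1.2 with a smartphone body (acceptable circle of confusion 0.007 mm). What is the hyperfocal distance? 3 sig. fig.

2.98 m

Hyperfocal distance H = f²/(N·c) + f = 5²/(1.2 × 0.007) + 5 = 25/0.0084 + 5 ≈ 2981.2 mm ≈ 2.98 m.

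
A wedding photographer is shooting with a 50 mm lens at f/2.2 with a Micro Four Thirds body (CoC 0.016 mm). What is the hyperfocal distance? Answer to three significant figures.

71.1 m

Hyperfocal distance H = f²/(N·c) + f = 50²/(2.2 × 0.016) + 50 = 2500/0.0352 + 50 ≈ 71072.7 mm ≈ 71.1 m.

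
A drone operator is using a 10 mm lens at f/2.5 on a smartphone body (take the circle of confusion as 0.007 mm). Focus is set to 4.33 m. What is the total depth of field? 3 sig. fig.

Hyperfocal distance H = f²/(N·c) + f = 10²/(2.5 × 0.007) + 10 = 100/0.0175 + 10 ≈ 5724.3 mm ≈ 5.724 m.
Near limit Dn = s·(H − f)/(H + s − 2f) = 4330 × (5724.3 − 10) / (5724.3 + 4330 − 2 × 10) = 4330 × 5714.3 / 10034.3 ≈ 2466 mm.
Far limit Df = s·(H − f)/(H − s) = 4330 × (5724.3 − 10) / (5724.3 − 4330) = 4330 × 5714.3 / 1394.3 ≈ 17746 mm.
Depth of field = Df − Dn = 17746 − 2466 ≈ 15280 mm ≈ 15.3 m.

15.3 m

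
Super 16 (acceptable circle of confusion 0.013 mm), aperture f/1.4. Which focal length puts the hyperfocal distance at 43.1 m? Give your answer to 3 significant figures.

From H = f²/(N·c) + f, with f ≪ H: f ≈ √(H·N·c) = √(43100 × 1.4 × 0.013) = √784.42 ≈ 28.01 mm.
The +f correction barely moves this — solving exactly, f² + N·c·f − N·c·H = 0 ⇒ f = (−N·c + √((N·c)² + 4·N·c·H))/2 = (−0.0182 + √3137.7)/2 ≈ 27.998 mm, so f ≈ 28.0 mm.

28.0 mm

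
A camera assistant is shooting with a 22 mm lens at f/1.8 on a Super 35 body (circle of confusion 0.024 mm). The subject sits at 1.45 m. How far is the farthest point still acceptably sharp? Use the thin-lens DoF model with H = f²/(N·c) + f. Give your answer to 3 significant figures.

1.66 m

Hyperfocal distance H = f²/(N·c) + f = 22²/(1.8 × 0.024) + 22 = 484/0.0432 + 22 ≈ 11225.7 mm ≈ 11.23 m.
Far limit Df = s·(H − f)/(H − s) = 1450 × (11225.7 − 22) / (11225.7 − 1450) = 1450 × 11203.7 / 9775.7 ≈ 1661.8 mm ≈ 1.66 m.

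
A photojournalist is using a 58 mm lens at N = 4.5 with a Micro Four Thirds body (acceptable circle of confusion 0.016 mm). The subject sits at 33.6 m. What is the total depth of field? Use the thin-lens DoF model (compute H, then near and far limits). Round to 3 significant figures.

Hyperfocal distance H = f²/(N·c) + f = 58²/(4.5 × 0.016) + 58 = 3364/0.072 + 58 ≈ 46780.2 mm ≈ 46.78 m.
Near limit Dn = s·(H − f)/(H + s − 2f) = 33600 × (46780.2 − 58) / (46780.2 + 33600 − 2 × 58) = 33600 × 46722.2 / 80264.2 ≈ 19559 mm.
Far limit Df = s·(H − f)/(H − s) = 33600 × (46780.2 − 58) / (46780.2 − 33600) = 33600 × 46722.2 / 13180.2 ≈ 119108 mm.
Depth of field = Df − Dn = 119108 − 19559 ≈ 99549 mm ≈ 99.5 m.

99.5 m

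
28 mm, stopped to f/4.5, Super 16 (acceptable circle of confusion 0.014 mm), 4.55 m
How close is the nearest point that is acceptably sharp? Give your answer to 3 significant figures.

Hyperfocal distance H = f²/(N·c) + f = 28²/(4.5 × 0.014) + 28 = 784/0.063 + 28 ≈ 12472.4 mm ≈ 12.47 m.
Near limit Dn = s·(H − f)/(H + s − 2f) = 4550 × (12472.4 − 28) / (12472.4 + 4550 − 2 × 28) = 4550 × 12444.4 / 16966.4 ≈ 3337.3 mm ≈ 3.34 m.

3.34 m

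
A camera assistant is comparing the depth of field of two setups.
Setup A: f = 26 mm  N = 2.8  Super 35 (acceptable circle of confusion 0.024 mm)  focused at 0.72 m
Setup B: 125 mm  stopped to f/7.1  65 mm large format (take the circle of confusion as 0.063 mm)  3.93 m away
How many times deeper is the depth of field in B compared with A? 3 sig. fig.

Setup A: H = 26²/(2.8×0.024) + 26 ≈ 10085.5 mm; DoF = Df − Dn = 773.353 − 673.533 ≈ 99.820 mm.
Setup B: H = 125²/(7.1×0.063) + 125 ≈ 35056.8 mm; DoF = Df − Dn = 4410.41 − 3543.97 ≈ 866.44 mm.
Ratio = 866.44 / 99.820 ≈ 8.68.

8.68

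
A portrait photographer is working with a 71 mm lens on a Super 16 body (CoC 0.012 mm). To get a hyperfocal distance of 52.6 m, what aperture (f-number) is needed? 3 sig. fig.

f/8

Rearrange H = f²/(N·c) + f for N: N = f² / ((H − f)·c).
N = 71² / ((52600 − 71) × 0.012) = 5041 / 630.3 ≈ 8.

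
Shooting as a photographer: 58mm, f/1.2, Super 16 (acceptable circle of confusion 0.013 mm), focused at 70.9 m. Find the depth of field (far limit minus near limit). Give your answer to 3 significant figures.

Hyperfocal distance H = f²/(N·c) + f = 58²/(1.2 × 0.013) + 58 = 3364/0.0156 + 58 ≈ 215699.0 mm ≈ 215.7 m.
Near limit Dn = s·(H − f)/(H + s − 2f) = 70900 × (215699.0 − 58) / (215699.0 + 70900 − 2 × 58) = 70900 × 215641.0 / 286483.0 ≈ 53368 mm.
Far limit Df = s·(H − f)/(H − s) = 70900 × (215699.0 − 58) / (215699.0 − 70900) = 70900 × 215641.0 / 144799.0 ≈ 105587 mm.
Depth of field = Df − Dn = 105587 − 53368 ≈ 52219 mm ≈ 52.2 m.

52.2 m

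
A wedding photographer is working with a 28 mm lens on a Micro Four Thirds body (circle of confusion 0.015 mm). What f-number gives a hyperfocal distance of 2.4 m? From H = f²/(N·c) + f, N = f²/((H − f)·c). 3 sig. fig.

Rearrange H = f²/(N·c) + f for N: N = f² / ((H − f)·c).
N = 28² / ((2400 − 28) × 0.015) = 784 / 35.58 ≈ 22.

f/22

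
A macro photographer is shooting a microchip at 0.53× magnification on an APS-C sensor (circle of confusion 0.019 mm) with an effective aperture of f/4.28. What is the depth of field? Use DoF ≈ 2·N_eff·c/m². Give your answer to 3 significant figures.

At magnification m, DoF ≈ 2·N_eff·c/m² = 2 × 4.28 × 0.019 / 0.53² = 0.1626 / 0.2809 ≈ 0.579 mm.

0.579 mm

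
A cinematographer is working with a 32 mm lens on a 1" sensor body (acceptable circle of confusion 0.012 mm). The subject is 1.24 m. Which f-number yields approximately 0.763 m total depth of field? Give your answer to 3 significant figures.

Write h = H − f = f²/(N·c). The thin-lens limits are Dn = s·h/(h + (s−f)) and Df = s·h/(h − (s−f)), so DoF = Df − Dn = 2·s·(s−f)·h / (h² − (s−f)²).
That is a quadratic in h: DoF·h² − 2·s·(s−f)·h − DoF·(s−f)² = 0 ⇒ h = (s−f)·(s + √(s² + DoF²)) / DoF = 1208 × (1240 + √(1240² + 763²)) / 763 = 1208 × (1240 + 1455.94) / 763 ≈ 4268.3 mm.
Then N = f²/(c·h) = 32² / (0.012 × 4268.3) = 1024 / 51.219 ≈ 20.

f/20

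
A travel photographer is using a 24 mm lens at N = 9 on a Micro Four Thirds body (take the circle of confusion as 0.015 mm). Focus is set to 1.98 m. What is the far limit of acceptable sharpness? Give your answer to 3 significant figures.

Hyperfocal distance H = f²/(N·c) + f = 24²/(9 × 0.015) + 24 = 576/0.135 + 24 ≈ 4290.7 mm ≈ 4.291 m.
Far limit Df = s·(H − f)/(H − s) = 1980 × (4290.7 − 24) / (4290.7 − 1980) = 1980 × 4266.7 / 2310.7 ≈ 3656.1 mm ≈ 3.66 m.

3.66 m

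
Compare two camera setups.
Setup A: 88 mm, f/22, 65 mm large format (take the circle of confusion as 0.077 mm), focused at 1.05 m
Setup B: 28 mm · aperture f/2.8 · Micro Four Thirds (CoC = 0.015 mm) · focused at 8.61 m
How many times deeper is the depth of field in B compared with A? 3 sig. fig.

Setup A: H = 88²/(22×0.077) + 88 ≈ 4659.4 mm; DoF = Df − Dn = 1329.85 − 867.45 ≈ 462.40 mm.
Setup B: H = 28²/(2.8×0.015) + 28 ≈ 18694.7 mm; DoF = Df − Dn = 15937 − 5898 ≈ 10039 mm.
Ratio = 10039 / 462.40 ≈ 21.7.

21.7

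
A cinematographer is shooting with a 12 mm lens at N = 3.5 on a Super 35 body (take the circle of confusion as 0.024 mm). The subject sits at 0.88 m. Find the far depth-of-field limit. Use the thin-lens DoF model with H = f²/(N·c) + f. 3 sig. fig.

1.78 m

Hyperfocal distance H = f²/(N·c) + f = 12²/(3.5 × 0.024) + 12 = 144/0.084 + 12 ≈ 1726.3 mm ≈ 1.726 m.
Far limit Df = s·(H − f)/(H − s) = 880 × (1726.3 − 12) / (1726.3 − 880) = 880 × 1714.3 / 846.3 ≈ 1782.6 mm ≈ 1.78 m.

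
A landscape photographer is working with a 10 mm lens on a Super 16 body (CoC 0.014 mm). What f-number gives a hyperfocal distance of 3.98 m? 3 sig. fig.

Rearrange H = f²/(N·c) + f for N: N = f² / ((H − f)·c).
N = 10² / ((3980 − 10) × 0.014) = 100 / 55.58 ≈ 1.80.

f/1.80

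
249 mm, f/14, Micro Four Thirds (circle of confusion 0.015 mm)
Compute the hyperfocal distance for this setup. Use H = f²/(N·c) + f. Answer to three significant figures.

Hyperfocal distance H = f²/(N·c) + f = 249²/(14 × 0.015) + 249 = 62001/0.21 + 249 ≈ 295491.9 mm ≈ 295 m.

295 m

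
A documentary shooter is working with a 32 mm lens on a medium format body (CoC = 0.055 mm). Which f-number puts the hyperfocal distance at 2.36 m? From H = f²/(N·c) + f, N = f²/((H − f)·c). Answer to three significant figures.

f/8

Rearrange H = f²/(N·c) + f for N: N = f² / ((H − f)·c).
N = 32² / ((2360 − 32) × 0.055) = 1024 / 128.0 ≈ 8.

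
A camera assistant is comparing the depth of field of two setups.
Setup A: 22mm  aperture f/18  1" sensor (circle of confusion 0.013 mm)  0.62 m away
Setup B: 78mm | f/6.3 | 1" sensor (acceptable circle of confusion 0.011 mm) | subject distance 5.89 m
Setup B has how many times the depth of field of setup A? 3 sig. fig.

Setup A: H = 22²/(18×0.013) + 22 ≈ 2090.4 mm; DoF = Df − Dn = 872.15 − 480.95 ≈ 391.20 mm.
Setup B: H = 78²/(6.3×0.011) + 78 ≈ 87870.2 mm; DoF = Df − Dn = 6307.57 − 5524.28 ≈ 783.29 mm.
Ratio = 783.29 / 391.20 ≈ 2.00.

2.00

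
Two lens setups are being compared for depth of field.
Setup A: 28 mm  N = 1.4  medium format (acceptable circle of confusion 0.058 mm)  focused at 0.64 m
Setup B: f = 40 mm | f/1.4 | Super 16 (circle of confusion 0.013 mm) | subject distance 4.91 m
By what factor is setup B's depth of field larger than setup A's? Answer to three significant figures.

Setup A: H = 28²/(1.4×0.058) + 28 ≈ 9683.2 mm; DoF = Df − Dn = 683.312 − 601.851 ≈ 81.461 mm.
Setup B: H = 40²/(1.4×0.013) + 40 ≈ 87952.1 mm; DoF = Df − Dn = 5197.95 − 4652.28 ≈ 545.67 mm.
Ratio = 545.67 / 81.461 ≈ 6.70.

6.70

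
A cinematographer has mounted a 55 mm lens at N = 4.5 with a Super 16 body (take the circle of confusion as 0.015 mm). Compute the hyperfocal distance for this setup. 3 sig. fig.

Hyperfocal distance H = f²/(N·c) + f = 55²/(4.5 × 0.015) + 55 = 3025/0.0675 + 55 ≈ 44869.8 mm ≈ 44.9 m.

44.9 m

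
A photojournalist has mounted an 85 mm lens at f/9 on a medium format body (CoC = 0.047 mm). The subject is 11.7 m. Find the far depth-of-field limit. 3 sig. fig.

Hyperfocal distance H = f²/(N·c) + f = 85²/(9 × 0.047) + 85 = 7225/0.423 + 85 ≈ 17165.4 mm ≈ 17.17 m.
Far limit Df = s·(H − f)/(H − s) = 11700 × (17165.4 − 85) / (17165.4 − 11700) = 11700 × 17080.4 / 5465.4 ≈ 36565 mm ≈ 36.6 m.

36.6 m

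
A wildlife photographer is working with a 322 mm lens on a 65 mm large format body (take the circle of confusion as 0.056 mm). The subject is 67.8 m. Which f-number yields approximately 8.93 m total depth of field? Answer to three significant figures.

f/1.80

Write h = H − f = f²/(N·c). The thin-lens limits are Dn = s·h/(h + (s−f)) and Df = s·h/(h − (s−f)), so DoF = Df − Dn = 2·s·(s−f)·h / (h² − (s−f)²).
That is a quadratic in h: DoF·h² − 2·s·(s−f)·h − DoF·(s−f)² = 0 ⇒ h = (s−f)·(s + √(s² + DoF²)) / DoF = 67478 × (67800 + √(67800² + 8930²)) / 8930 = 67478 × (67800 + 68385.6) / 8930 ≈ 1029063 mm.
Then N = f²/(c·h) = 322² / (0.056 × 1029063) = 103684 / 57628 ≈ 1.80.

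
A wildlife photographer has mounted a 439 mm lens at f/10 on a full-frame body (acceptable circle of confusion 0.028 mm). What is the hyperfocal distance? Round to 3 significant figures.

689 m

Hyperfocal distance H = f²/(N·c) + f = 439²/(10 × 0.028) + 439 = 192721/0.28 + 439 ≈ 688728.3 mm ≈ 689 m.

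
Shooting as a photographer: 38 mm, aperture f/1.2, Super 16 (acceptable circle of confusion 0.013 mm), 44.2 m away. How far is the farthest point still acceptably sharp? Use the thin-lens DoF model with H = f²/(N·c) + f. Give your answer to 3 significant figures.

Hyperfocal distance H = f²/(N·c) + f = 38²/(1.2 × 0.013) + 38 = 1444/0.0156 + 38 ≈ 92602.1 mm ≈ 92.60 m.
Far limit Df = s·(H − f)/(H − s) = 44200 × (92602.1 − 38) / (92602.1 − 44200) = 44200 × 92564.1 / 48402.1 ≈ 84528 mm ≈ 84.5 m.

84.5 m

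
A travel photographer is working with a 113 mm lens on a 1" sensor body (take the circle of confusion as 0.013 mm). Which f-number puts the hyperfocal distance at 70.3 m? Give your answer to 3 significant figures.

f/14

Rearrange H = f²/(N·c) + f for N: N = f² / ((H − f)·c).
N = 113² / ((70300 − 113) × 0.013) = 12769 / 912.4 ≈ 14.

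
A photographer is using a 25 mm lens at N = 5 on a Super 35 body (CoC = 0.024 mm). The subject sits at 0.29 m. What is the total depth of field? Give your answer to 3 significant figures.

29.6 mm

Hyperfocal distance H = f²/(N·c) + f = 25²/(5 × 0.024) + 25 = 625/0.12 + 25 ≈ 5233.3 mm ≈ 5.233 m.
Near limit Dn = s·(H − f)/(H + s − 2f) = 290 × (5233.3 − 25) / (5233.3 + 290 − 2 × 25) = 290 × 5208.3 / 5473.3 ≈ 275.959 mm.
Far limit Df = s·(H − f)/(H − s) = 290 × (5233.3 − 25) / (5233.3 − 290) = 290 × 5208.3 / 4943.3 ≈ 305.546 mm.
Depth of field = Df − Dn = 305.546 − 275.959 ≈ 29.587 mm.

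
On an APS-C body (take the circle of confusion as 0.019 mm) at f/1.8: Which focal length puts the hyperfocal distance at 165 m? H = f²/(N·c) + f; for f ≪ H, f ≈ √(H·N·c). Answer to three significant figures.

From H = f²/(N·c) + f, with f ≪ H: f ≈ √(H·N·c) = √(165000 × 1.8 × 0.019) = √5643.0 ≈ 75.12 mm.
The +f correction barely moves this — solving exactly, f² + N·c·f − N·c·H = 0 ⇒ f = (−N·c + √((N·c)² + 4·N·c·H))/2 = (−0.0342 + √22572)/2 ≈ 75.103 mm, so f ≈ 75.1 mm.

75.1 mm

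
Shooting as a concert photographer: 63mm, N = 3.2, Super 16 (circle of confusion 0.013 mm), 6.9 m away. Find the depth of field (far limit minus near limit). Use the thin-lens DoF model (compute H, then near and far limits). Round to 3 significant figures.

Hyperfocal distance H = f²/(N·c) + f = 63²/(3.2 × 0.013) + 63 = 3969/0.0416 + 63 ≈ 95471.7 mm ≈ 95.47 m.
Near limit Dn = s·(H − f)/(H + s − 2f) = 6900 × (95471.7 − 63) / (95471.7 + 6900 − 2 × 63) = 6900 × 95408.7 / 102245.7 ≈ 6438.61 mm.
Far limit Df = s·(H − f)/(H − s) = 6900 × (95471.7 − 63) / (95471.7 − 6900) = 6900 × 95408.7 / 88571.7 ≈ 7432.62 mm.
Depth of field = Df − Dn = 7432.62 − 6438.61 ≈ 994.01 mm ≈ 0.994 m.

0.994 m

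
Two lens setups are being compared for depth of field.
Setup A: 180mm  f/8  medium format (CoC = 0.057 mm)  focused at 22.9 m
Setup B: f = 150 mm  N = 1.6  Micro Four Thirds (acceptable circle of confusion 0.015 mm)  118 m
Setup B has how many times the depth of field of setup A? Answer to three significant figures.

1.85

Setup A: H = 180²/(8×0.057) + 180 ≈ 71232.6 mm; DoF = Df − Dn = 33665 − 17352 ≈ 16313 mm.
Setup B: H = 150²/(1.6×0.015) + 150 ≈ 937650.0 mm; DoF = Df − Dn = 134966 − 104823 ≈ 30143 mm.
Ratio = 30143 / 16313 ≈ 1.85.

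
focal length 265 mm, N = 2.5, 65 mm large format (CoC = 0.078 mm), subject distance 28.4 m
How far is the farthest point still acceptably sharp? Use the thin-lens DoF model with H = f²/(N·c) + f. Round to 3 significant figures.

Hyperfocal distance H = f²/(N·c) + f = 265²/(2.5 × 0.078) + 265 = 70225/0.195 + 265 ≈ 360393.2 mm ≈ 360.4 m.
Far limit Df = s·(H − f)/(H − s) = 28400 × (360393.2 − 265) / (360393.2 − 28400) = 28400 × 360128.2 / 331993.2 ≈ 30807 mm ≈ 30.8 m.

30.8 m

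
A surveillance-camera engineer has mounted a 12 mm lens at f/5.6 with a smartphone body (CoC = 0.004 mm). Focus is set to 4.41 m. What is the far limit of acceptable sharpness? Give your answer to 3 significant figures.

Hyperfocal distance H = f²/(N·c) + f = 12²/(5.6 × 0.004) + 12 = 144/0.0224 + 12 ≈ 6440.6 mm ≈ 6.441 m.
Far limit Df = s·(H − f)/(H − s) = 4410 × (6440.6 − 12) / (6440.6 − 4410) = 4410 × 6428.6 / 2030.6 ≈ 13962 mm ≈ 14.0 m.

14.0 m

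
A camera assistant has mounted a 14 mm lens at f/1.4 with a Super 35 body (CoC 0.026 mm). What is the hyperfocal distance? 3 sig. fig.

5.40 m

Hyperfocal distance H = f²/(N·c) + f = 14²/(1.4 × 0.026) + 14 = 196/0.0364 + 14 ≈ 5398.6 mm ≈ 5.40 m.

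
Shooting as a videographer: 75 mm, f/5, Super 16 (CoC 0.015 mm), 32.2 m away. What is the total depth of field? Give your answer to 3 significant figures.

Hyperfocal distance H = f²/(N·c) + f = 75²/(5 × 0.015) + 75 = 5625/0.075 + 75 ≈ 75075.0 mm ≈ 75.08 m.
Near limit Dn = s·(H − f)/(H + s − 2f) = 32200 × (75075.0 − 75) / (75075.0 + 32200 − 2 × 75) = 32200 × 75000.0 / 107125.0 ≈ 22544 mm.
Far limit Df = s·(H − f)/(H − s) = 32200 × (75075.0 − 75) / (75075.0 − 32200) = 32200 × 75000.0 / 42875.0 ≈ 56327 mm.
Depth of field = Df − Dn = 56327 − 22544 ≈ 33783 mm ≈ 33.8 m.

33.8 m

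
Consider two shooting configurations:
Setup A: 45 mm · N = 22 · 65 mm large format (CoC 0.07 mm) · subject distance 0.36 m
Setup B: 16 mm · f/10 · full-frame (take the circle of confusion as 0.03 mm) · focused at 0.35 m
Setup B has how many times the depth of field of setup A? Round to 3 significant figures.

1.77

Setup A: H = 45²/(22×0.07) + 45 ≈ 1359.9 mm; DoF = Df − Dn = 473.41 − 290.43 ≈ 182.98 mm.
Setup B: H = 16²/(10×0.03) + 16 ≈ 869.3 mm; DoF = Df − Dn = 575.10 − 251.54 ≈ 323.56 mm.
Ratio = 323.56 / 182.98 ≈ 1.77.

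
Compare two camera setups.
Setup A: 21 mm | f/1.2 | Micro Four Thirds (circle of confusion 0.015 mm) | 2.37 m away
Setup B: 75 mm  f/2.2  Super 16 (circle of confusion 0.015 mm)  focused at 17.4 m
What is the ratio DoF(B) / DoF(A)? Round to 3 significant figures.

Setup A: H = 21²/(1.2×0.015) + 21 ≈ 24521.0 mm; DoF = Df − Dn = 2621.33 − 2162.65 ≈ 458.68 mm.
Setup B: H = 75²/(2.2×0.015) + 75 ≈ 170529.5 mm; DoF = Df − Dn = 19368.6 − 15794.6 ≈ 3574.0 mm.
Ratio = 3574.0 / 458.68 ≈ 7.79.

7.79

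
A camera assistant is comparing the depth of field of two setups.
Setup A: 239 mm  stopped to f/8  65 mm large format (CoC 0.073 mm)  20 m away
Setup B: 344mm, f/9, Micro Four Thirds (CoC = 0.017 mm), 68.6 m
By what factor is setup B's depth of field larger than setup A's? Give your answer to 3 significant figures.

1.45

Setup A: H = 239²/(8×0.073) + 239 ≈ 98048.9 mm; DoF = Df − Dn = 25063.7 − 16638.5 ≈ 8425.2 mm.
Setup B: H = 344²/(9×0.017) + 344 ≈ 773781.9 mm; DoF = Df − Dn = 75240 − 63037 ≈ 12203 mm.
Ratio = 12203 / 8425.2 ≈ 1.45.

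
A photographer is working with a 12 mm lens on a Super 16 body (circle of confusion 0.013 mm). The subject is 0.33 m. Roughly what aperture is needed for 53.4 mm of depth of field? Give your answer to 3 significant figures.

Write h = H − f = f²/(N·c). The thin-lens limits are Dn = s·h/(h + (s−f)) and Df = s·h/(h − (s−f)), so DoF = Df − Dn = 2·s·(s−f)·h / (h² − (s−f)²).
That is a quadratic in h: DoF·h² − 2·s·(s−f)·h − DoF·(s−f)² = 0 ⇒ h = (s−f)·(s + √(s² + DoF²)) / DoF = 318 × (330 + √(330² + 53.4²)) / 53.4 = 318 × (330 + 334.293) / 53.4 ≈ 3955.9 mm.
Then N = f²/(c·h) = 12² / (0.013 × 3955.9) = 144 / 51.427 ≈ 2.80.

f/2.80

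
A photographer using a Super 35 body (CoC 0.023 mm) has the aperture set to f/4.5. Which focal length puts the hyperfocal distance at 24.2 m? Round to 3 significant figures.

From H = f²/(N·c) + f, with f ≪ H: f ≈ √(H·N·c) = √(24200 × 4.5 × 0.023) = √2504.7 ≈ 50.05 mm.
Exact: f² + N·c·f − N·c·H = 0 ⇒ f = (−N·c + √((N·c)² + 4·N·c·H))/2 = (−0.1035 + √10019)/2 ≈ 49.995 mm ≈ 50.0 mm.

50.0 mm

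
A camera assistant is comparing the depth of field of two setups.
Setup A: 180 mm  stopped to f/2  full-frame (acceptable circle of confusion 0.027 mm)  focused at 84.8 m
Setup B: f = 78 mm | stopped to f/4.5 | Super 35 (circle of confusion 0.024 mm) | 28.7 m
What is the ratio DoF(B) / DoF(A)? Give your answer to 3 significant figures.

Setup A: H = 180²/(2×0.027) + 180 ≈ 600180.0 mm; DoF = Df − Dn = 98723 − 74319 ≈ 24404 mm.
Setup B: H = 78²/(4.5×0.024) + 78 ≈ 56411.3 mm; DoF = Df − Dn = 58343 − 19031 ≈ 39312 mm.
Ratio = 39312 / 24404 ≈ 1.61.

1.61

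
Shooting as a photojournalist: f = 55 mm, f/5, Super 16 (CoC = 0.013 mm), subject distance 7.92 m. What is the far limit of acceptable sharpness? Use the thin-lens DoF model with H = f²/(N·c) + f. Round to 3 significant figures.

9.53 m

Hyperfocal distance H = f²/(N·c) + f = 55²/(5 × 0.013) + 55 = 3025/0.065 + 55 ≈ 46593.5 mm ≈ 46.59 m.
Far limit Df = s·(H − f)/(H − s) = 7920 × (46593.5 − 55) / (46593.5 − 7920) = 7920 × 46538.5 / 38673.5 ≈ 9530.7 mm ≈ 9.53 m.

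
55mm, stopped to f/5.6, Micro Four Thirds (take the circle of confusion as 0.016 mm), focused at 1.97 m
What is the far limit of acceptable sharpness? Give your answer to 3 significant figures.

2.09 m

Hyperfocal distance H = f²/(N·c) + f = 55²/(5.6 × 0.016) + 55 = 3025/0.0896 + 55 ≈ 33816.2 mm ≈ 33.82 m.
Far limit Df = s·(H − f)/(H − s) = 1970 × (33816.2 − 55) / (33816.2 − 1970) = 1970 × 33761.2 / 31846.2 ≈ 2088.5 mm ≈ 2.09 m.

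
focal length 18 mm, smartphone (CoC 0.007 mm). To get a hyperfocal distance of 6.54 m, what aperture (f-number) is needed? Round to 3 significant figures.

Rearrange H = f²/(N·c) + f for N: N = f² / ((H − f)·c).
N = 18² / ((6540 − 18) × 0.007) = 324 / 45.65 ≈ 7.10.

f/7.10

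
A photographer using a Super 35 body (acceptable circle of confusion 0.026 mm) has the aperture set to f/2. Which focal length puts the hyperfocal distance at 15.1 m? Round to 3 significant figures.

28.0 mm

From H = f²/(N·c) + f, with f ≪ H: f ≈ √(H·N·c) = √(15100 × 2 × 0.026) = √785.20 ≈ 28.02 mm.
The +f correction barely moves this — solving exactly, f² + N·c·f − N·c·H = 0 ⇒ f = (−N·c + √((N·c)² + 4·N·c·H))/2 = (−0.052 + √3140.8)/2 ≈ 27.995 mm, so f ≈ 28.0 mm.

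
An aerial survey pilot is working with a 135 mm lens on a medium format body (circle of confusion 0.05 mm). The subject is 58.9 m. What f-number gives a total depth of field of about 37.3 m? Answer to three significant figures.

Write h = H − f = f²/(N·c). The thin-lens limits are Dn = s·h/(h + (s−f)) and Df = s·h/(h − (s−f)), so DoF = Df − Dn = 2·s·(s−f)·h / (h² − (s−f)²).
That is a quadratic in h: DoF·h² − 2·s·(s−f)·h − DoF·(s−f)² = 0 ⇒ h = (s−f)·(s + √(s² + DoF²)) / DoF = 58765 × (58900 + √(58900² + 37300²)) / 37300 = 58765 × (58900 + 69717.3) / 37300 ≈ 202633 mm.
Then N = f²/(c·h) = 135² / (0.05 × 202633) = 18225 / 10132 ≈ 1.80.

f/1.80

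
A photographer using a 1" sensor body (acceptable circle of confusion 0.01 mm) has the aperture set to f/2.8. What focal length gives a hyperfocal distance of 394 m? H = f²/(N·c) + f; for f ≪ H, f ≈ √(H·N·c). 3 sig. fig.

From H = f²/(N·c) + f, with f ≪ H: f ≈ √(H·N·c) = √(394000 × 2.8 × 0.01) = √11032 ≈ 105.0 mm.
The +f correction barely moves this — solving exactly, f² + N·c·f − N·c·H = 0 ⇒ f = (−N·c + √((N·c)² + 4·N·c·H))/2 = (−0.028 + √44128)/2 ≈ 105.02 mm, so f ≈ 105 mm.

105 mm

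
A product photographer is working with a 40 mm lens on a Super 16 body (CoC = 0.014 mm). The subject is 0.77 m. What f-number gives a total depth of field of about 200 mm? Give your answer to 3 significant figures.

Write h = H − f = f²/(N·c). The thin-lens limits are Dn = s·h/(h + (s−f)) and Df = s·h/(h − (s−f)), so DoF = Df − Dn = 2·s·(s−f)·h / (h² − (s−f)²).
That is a quadratic in h: DoF·h² − 2·s·(s−f)·h − DoF·(s−f)² = 0 ⇒ h = (s−f)·(s + √(s² + DoF²)) / DoF = 730 × (770 + √(770² + 200²)) / 200 = 730 × (770 + 795.550) / 200 ≈ 5714.3 mm.
Then N = f²/(c·h) = 40² / (0.014 × 5714.3) = 1600 / 80.000 ≈ 20.

f/20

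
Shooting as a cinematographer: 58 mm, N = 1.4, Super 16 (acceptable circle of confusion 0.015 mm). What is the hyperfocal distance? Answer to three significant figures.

Hyperfocal distance H = f²/(N·c) + f = 58²/(1.4 × 0.015) + 58 = 3364/0.021 + 58 ≈ 160248.5 mm ≈ 160 m.

160 m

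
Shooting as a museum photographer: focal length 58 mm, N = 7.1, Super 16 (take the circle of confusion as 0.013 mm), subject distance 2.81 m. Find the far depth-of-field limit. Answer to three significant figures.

Hyperfocal distance H = f²/(N·c) + f = 58²/(7.1 × 0.013) + 58 = 3364/0.0923 + 58 ≈ 36504.4 mm ≈ 36.50 m.
Far limit Df = s·(H − f)/(H − s) = 2810 × (36504.4 − 58) / (36504.4 − 2810) = 2810 × 36446.4 / 33694.4 ≈ 3039.5 mm ≈ 3.04 m.

3.04 m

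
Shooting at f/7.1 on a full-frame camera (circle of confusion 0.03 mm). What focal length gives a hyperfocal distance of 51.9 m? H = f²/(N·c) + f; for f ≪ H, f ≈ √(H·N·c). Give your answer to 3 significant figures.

105 mm

From H = f²/(N·c) + f, with f ≪ H: f ≈ √(H·N·c) = √(51900 × 7.1 × 0.03) = √11055 ≈ 105.1 mm.
The +f correction barely moves this — solving exactly, f² + N·c·f − N·c·H = 0 ⇒ f = (−N·c + √((N·c)² + 4·N·c·H))/2 = (−0.213 + √44219)/2 ≈ 105.03 mm, so f ≈ 105 mm.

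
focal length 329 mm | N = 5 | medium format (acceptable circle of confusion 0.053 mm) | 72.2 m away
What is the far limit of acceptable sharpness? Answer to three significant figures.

Hyperfocal distance H = f²/(N·c) + f = 329²/(5 × 0.053) + 329 = 108241/0.265 + 329 ≈ 408785.6 mm ≈ 408.8 m.
Far limit Df = s·(H − f)/(H − s) = 72200 × (408785.6 − 329) / (408785.6 − 72200) = 72200 × 408456.6 / 336585.6 ≈ 87617 mm ≈ 87.6 m.

87.6 m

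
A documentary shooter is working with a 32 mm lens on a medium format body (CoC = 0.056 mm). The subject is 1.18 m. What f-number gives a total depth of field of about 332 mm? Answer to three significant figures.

Write h = H − f = f²/(N·c). The thin-lens limits are Dn = s·h/(h + (s−f)) and Df = s·h/(h − (s−f)), so DoF = Df − Dn = 2·s·(s−f)·h / (h² − (s−f)²).
That is a quadratic in h: DoF·h² − 2·s·(s−f)·h − DoF·(s−f)² = 0 ⇒ h = (s−f)·(s + √(s² + DoF²)) / DoF = 1148 × (1180 + √(1180² + 332²)) / 332 = 1148 × (1180 + 1225.82) / 332 ≈ 8318.9 mm.
Then N = f²/(c·h) = 32² / (0.056 × 8318.9) = 1024 / 465.86 ≈ 2.20.

f/2.20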